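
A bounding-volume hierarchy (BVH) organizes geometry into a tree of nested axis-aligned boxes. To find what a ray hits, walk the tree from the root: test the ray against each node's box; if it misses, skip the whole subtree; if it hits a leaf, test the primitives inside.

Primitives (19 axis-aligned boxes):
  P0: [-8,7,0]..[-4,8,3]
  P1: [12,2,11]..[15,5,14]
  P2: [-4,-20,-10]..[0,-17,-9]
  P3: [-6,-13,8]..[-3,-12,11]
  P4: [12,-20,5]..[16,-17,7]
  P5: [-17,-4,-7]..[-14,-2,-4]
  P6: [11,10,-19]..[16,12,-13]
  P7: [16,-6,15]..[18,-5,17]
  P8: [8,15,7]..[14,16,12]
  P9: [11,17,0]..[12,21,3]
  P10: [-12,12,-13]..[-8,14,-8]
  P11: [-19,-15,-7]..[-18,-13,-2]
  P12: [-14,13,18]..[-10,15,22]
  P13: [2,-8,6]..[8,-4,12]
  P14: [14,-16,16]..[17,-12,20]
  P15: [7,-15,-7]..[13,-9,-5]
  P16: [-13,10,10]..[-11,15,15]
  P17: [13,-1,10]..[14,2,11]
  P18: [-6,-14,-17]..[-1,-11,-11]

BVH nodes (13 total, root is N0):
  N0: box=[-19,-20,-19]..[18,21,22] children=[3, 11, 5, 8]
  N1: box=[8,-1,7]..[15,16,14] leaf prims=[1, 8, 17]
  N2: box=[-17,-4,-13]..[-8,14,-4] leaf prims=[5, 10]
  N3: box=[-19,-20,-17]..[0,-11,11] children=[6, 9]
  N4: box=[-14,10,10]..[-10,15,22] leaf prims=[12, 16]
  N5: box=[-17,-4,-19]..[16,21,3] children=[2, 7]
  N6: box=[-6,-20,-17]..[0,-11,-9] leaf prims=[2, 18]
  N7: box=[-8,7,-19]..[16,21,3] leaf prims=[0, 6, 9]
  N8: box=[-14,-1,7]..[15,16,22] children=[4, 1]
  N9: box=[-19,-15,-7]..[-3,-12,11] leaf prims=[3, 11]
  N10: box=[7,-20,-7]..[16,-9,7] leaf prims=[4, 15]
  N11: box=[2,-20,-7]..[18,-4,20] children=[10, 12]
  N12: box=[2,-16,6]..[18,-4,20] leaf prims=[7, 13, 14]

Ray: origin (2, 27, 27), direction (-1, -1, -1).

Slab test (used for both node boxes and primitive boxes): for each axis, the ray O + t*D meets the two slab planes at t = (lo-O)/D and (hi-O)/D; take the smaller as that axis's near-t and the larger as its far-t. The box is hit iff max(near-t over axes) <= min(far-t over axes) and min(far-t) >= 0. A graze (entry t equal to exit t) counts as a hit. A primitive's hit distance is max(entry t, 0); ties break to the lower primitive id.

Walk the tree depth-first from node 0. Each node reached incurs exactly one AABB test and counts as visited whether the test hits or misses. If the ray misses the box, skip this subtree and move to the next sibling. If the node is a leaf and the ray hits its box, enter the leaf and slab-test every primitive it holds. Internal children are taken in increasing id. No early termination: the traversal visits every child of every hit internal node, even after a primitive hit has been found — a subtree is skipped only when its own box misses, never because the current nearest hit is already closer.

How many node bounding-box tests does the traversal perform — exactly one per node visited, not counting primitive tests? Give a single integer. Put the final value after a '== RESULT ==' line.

Trace the traversal:
N0 x:[-16,21] y:[6,47] z:[5,46] -> hit [6,21], descend [3, 5, 8, 11]
  N3 x:[2,21] y:[38,47] z:[16,44] -> miss, prune
  N5 x:[-14,19] y:[6,31] z:[24,46] -> miss, prune
  N8 x:[-13,16] y:[11,28] z:[5,20] -> hit [11,16], descend [1, 4]
    N1 x:[-13,-6] y:[11,28] z:[13,20] -> miss, prune
    N4 x:[12,16] y:[12,17] z:[5,17] -> hit [12,16] leaf, test {P12(miss), P16@t=13}
  N11 x:[-16,0] y:[31,47] z:[7,34] -> miss, prune

Visited [0, 3, 5, 8, 1, 4, 11]. Tests: 7 box, 1 leaf. Nearest: P16.

== RESULT ==
7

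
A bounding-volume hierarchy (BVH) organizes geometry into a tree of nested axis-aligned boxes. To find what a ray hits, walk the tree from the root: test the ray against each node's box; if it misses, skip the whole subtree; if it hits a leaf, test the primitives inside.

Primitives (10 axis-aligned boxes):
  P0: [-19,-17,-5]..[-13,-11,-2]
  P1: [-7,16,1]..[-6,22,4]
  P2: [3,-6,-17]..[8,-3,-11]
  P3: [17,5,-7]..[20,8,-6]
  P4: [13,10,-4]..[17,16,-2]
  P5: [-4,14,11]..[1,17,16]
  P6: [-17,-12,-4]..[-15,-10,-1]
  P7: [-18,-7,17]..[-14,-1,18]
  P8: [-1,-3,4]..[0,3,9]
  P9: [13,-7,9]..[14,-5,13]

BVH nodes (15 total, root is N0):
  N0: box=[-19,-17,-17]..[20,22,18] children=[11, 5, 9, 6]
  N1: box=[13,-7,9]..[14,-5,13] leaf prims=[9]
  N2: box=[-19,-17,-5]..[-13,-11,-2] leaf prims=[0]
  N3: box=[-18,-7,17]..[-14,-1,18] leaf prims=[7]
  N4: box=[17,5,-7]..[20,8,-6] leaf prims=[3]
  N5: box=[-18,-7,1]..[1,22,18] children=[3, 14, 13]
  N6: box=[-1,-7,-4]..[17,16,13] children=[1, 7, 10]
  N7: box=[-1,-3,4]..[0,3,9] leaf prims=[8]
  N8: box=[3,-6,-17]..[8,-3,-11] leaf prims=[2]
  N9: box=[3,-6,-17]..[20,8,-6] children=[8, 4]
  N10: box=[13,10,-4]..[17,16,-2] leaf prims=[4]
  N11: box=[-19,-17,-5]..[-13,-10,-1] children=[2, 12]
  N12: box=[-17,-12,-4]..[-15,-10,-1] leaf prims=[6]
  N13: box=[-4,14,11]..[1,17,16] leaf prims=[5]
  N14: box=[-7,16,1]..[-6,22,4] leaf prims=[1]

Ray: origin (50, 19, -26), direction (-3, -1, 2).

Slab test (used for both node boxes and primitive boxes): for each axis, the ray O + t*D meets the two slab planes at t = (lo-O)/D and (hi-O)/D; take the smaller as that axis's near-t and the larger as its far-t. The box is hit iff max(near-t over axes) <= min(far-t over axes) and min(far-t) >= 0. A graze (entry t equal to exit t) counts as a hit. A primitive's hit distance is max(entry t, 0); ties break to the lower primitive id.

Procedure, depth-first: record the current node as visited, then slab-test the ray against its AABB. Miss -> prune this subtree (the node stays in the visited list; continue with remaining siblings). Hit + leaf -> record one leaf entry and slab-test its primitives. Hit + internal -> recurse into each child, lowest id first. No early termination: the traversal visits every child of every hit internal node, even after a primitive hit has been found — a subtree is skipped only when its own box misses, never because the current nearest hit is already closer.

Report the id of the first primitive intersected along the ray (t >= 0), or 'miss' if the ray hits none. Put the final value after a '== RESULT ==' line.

Walk:
N0 x:[10,23] y:[-3,36] z:[9/2,22] -> hit [10,22], descend [5, 6, 9, 11]
  N5 x:[49/3,68/3] y:[-3,26] z:[27/2,22] -> hit [49/3,22], descend [3, 13, 14]
    N3 x:[64/3,68/3] y:[20,26] z:[43/2,22] -> hit [43/2,22] leaf, test {P7@t=43/2}
    N13 x:[49/3,18] y:[2,5] z:[37/2,21] -> miss, prune
    N14 x:[56/3,19] y:[-3,3] z:[27/2,15] -> miss, prune
  N6 x:[11,17] y:[3,26] z:[11,39/2] -> hit [11,17], descend [1, 7, 10]
    N1 x:[12,37/3] y:[24,26] z:[35/2,39/2] -> miss, prune
    N7 x:[50/3,17] y:[16,22] z:[15,35/2] -> hit [50/3,17] leaf, test {P8@t=50/3}
    N10 x:[11,37/3] y:[3,9] z:[11,12] -> miss, prune
  N9 x:[10,47/3] y:[11,25] z:[9/2,10] -> miss, prune
  N11 x:[21,23] y:[29,36] z:[21/2,25/2] -> miss, prune

Visited [0, 5, 3, 13, 14, 6, 1, 7, 10, 9, 11]. Tests: 11 box, 2 leaf. Nearest: P8.

== RESULT ==
8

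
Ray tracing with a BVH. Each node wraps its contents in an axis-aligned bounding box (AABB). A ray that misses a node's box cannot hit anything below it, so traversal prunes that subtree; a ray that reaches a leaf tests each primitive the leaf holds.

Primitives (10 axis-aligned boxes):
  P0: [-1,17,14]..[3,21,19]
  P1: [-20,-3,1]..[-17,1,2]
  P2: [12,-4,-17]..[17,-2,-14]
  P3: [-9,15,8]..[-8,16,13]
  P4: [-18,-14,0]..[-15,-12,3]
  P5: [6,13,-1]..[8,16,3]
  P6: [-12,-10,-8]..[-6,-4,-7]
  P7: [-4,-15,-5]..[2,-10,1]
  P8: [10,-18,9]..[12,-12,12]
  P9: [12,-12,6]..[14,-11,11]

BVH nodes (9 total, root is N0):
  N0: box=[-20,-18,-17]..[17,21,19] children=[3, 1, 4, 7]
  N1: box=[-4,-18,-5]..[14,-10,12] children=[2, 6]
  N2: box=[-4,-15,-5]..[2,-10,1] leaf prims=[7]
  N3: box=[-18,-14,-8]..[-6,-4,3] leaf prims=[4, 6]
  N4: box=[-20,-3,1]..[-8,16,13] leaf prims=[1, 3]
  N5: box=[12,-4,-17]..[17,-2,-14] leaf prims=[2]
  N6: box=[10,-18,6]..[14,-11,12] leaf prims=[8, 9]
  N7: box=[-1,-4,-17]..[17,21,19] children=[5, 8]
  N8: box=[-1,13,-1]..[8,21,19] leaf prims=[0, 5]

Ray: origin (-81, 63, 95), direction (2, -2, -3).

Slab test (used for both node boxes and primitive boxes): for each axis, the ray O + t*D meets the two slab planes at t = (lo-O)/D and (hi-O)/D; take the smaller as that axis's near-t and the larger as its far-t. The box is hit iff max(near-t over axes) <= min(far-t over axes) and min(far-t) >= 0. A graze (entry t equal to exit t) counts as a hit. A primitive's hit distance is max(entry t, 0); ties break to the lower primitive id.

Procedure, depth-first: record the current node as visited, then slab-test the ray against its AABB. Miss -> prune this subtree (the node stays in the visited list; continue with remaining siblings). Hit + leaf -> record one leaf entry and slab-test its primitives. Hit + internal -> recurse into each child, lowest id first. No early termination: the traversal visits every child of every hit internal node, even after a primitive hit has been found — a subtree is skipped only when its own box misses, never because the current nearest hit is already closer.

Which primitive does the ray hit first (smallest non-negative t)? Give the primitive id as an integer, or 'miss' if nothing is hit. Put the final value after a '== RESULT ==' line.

Traverse from the root:
N0 x:[61/2,49] y:[21,81/2] z:[76/3,112/3] -> hit [61/2,112/3], descend [1, 3, 4, 7]
  N1 x:[77/2,95/2] y:[73/2,81/2] z:[83/3,100/3] -> miss, prune
  N3 x:[63/2,75/2] y:[67/2,77/2] z:[92/3,103/3] -> hit [67/2,103/3] leaf, test {P4(miss), P6(miss)}
  N4 x:[61/2,73/2] y:[47/2,33] z:[82/3,94/3] -> hit [61/2,94/3] leaf, test {P1@t=31, P3(miss)}
  N7 x:[40,49] y:[21,67/2] z:[76/3,112/3] -> miss, prune

5 AABB tests over nodes [0, 1, 3, 4, 7]; 2 leaves entered; closest P1.

== RESULT ==
1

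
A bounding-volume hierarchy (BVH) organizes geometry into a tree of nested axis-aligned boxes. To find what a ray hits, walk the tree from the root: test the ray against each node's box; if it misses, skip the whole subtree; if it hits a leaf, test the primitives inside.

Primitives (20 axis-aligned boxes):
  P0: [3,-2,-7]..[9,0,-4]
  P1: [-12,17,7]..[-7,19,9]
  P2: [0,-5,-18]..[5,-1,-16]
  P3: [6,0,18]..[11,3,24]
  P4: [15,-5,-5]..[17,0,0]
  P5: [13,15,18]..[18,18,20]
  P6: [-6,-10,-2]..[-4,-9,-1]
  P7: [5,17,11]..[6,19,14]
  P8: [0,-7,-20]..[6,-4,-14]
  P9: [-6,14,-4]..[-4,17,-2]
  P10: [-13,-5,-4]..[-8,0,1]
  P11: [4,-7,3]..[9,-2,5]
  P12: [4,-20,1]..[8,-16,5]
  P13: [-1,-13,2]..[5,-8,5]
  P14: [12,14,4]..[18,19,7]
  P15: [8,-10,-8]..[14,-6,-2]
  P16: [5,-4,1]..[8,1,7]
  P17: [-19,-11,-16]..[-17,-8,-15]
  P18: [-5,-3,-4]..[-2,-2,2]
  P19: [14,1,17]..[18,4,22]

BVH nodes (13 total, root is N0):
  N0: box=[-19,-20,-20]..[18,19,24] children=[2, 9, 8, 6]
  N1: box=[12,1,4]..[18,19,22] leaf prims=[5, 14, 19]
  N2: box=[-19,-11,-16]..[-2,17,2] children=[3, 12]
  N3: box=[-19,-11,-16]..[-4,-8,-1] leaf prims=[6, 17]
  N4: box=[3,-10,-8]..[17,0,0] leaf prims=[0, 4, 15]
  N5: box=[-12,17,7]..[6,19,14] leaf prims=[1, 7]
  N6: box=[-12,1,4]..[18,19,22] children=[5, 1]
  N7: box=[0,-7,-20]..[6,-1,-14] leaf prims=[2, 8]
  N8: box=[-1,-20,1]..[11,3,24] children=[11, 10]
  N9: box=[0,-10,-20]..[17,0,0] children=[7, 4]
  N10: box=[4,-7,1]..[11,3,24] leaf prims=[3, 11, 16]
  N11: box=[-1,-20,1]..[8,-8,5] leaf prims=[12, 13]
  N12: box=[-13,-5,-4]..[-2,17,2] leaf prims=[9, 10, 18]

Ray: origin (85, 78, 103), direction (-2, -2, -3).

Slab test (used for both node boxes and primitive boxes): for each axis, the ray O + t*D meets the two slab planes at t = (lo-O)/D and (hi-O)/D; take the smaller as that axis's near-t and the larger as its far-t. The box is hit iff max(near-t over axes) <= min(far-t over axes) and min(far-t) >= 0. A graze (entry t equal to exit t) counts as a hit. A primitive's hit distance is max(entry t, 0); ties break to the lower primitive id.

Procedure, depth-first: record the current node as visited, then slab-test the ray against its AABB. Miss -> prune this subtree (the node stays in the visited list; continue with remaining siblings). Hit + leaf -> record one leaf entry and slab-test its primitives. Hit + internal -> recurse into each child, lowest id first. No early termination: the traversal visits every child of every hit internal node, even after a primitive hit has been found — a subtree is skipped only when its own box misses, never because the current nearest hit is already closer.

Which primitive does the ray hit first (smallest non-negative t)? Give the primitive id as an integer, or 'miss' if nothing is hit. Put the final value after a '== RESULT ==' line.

Trace the traversal:
N0 x:[67/2,52] y:[59/2,49] z:[79/3,41] -> hit [67/2,41], descend [2, 6, 8, 9]
  N2 x:[87/2,52] y:[61/2,89/2] z:[101/3,119/3] -> miss, prune
  N6 x:[67/2,97/2] y:[59/2,77/2] z:[27,33] -> miss, prune
  N8 x:[37,43] y:[75/2,49] z:[79/3,34] -> miss, prune
  N9 x:[34,85/2] y:[39,44] z:[103/3,41] -> hit [39,41], descend [4, 7]
    N4 x:[34,41] y:[39,44] z:[103/3,37] -> miss, prune
    N7 x:[79/2,85/2] y:[79/2,85/2] z:[39,41] -> hit [79/2,41] leaf, test {P2@t=40, P8@t=41}

order=[0, 2, 6, 8, 9, 4, 7]  |boxes|=7  |leaves|=1  hit=P2

== RESULT ==
2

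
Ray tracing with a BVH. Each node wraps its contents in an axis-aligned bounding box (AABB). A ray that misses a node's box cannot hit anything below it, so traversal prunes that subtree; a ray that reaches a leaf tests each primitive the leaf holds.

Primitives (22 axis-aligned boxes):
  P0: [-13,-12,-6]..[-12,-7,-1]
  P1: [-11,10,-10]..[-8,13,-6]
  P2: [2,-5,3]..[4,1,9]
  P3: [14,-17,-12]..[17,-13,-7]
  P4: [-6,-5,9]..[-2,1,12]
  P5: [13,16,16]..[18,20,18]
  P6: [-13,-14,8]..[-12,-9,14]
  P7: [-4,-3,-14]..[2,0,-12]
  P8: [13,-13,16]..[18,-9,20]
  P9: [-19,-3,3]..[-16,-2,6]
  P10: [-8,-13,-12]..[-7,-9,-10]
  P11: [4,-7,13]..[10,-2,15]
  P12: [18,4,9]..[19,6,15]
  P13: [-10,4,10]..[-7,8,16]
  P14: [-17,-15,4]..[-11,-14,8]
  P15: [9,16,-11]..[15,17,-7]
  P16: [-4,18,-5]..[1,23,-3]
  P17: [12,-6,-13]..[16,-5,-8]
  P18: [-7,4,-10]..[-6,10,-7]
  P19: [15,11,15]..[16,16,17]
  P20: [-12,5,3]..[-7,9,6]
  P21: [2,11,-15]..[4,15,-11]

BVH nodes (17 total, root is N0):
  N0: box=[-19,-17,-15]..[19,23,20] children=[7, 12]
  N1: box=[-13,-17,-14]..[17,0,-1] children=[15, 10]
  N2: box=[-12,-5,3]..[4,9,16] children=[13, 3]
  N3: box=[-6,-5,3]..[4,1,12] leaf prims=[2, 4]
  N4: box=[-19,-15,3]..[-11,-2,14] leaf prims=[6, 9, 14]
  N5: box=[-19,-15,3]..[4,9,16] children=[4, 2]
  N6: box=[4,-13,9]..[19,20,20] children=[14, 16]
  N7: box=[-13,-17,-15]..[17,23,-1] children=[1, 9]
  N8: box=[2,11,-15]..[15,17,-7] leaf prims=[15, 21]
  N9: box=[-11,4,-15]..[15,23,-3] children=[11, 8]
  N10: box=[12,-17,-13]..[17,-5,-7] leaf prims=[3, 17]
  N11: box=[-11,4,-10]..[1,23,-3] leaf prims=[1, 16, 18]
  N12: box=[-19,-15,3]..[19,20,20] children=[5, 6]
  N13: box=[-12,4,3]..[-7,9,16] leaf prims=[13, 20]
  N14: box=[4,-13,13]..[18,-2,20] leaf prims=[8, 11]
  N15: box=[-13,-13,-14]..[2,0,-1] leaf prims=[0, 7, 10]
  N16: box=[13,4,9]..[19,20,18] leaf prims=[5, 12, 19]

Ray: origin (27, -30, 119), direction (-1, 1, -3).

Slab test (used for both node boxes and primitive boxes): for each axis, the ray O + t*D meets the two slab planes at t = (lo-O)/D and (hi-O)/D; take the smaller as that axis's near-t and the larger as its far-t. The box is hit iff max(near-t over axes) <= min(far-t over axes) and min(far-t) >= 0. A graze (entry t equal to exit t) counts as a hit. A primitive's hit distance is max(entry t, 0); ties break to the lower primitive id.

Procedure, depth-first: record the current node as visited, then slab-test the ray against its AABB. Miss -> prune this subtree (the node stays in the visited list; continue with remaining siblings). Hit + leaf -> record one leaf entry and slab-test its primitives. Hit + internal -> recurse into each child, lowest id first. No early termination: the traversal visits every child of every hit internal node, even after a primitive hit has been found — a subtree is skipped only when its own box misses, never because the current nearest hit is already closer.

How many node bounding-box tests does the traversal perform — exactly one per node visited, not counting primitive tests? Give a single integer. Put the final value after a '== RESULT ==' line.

Walk:
N0 x:[8,46] y:[13,53] z:[33,134/3] -> hit [33,134/3], descend [7, 12]
  N7 x:[10,40] y:[13,53] z:[40,134/3] -> hit [40,40], descend [1, 9]
    N1 x:[10,40] y:[13,30] z:[40,133/3] -> miss, prune
    N9 x:[12,38] y:[34,53] z:[122/3,134/3] -> miss, prune
  N12 x:[8,46] y:[15,50] z:[33,116/3] -> hit [33,116/3], descend [5, 6]
    N5 x:[23,46] y:[15,39] z:[103/3,116/3] -> hit [103/3,116/3], descend [2, 4]
      N2 x:[23,39] y:[25,39] z:[103/3,116/3] -> hit [103/3,116/3], descend [3, 13]
        N3 x:[23,33] y:[25,31] z:[107/3,116/3] -> miss, prune
        N13 x:[34,39] y:[34,39] z:[103/3,116/3] -> hit [103/3,116/3] leaf, test {P13@t=103/3, P20@t=113/3}
      N4 x:[38,46] y:[15,28] z:[35,116/3] -> miss, prune
    N6 x:[8,23] y:[17,50] z:[33,110/3] -> miss, prune

11 AABB tests over nodes [0, 7, 1, 9, 12, 5, 2, 3, 13, 4, 6]; 1 leaf entered; closest P13.

== RESULT ==
11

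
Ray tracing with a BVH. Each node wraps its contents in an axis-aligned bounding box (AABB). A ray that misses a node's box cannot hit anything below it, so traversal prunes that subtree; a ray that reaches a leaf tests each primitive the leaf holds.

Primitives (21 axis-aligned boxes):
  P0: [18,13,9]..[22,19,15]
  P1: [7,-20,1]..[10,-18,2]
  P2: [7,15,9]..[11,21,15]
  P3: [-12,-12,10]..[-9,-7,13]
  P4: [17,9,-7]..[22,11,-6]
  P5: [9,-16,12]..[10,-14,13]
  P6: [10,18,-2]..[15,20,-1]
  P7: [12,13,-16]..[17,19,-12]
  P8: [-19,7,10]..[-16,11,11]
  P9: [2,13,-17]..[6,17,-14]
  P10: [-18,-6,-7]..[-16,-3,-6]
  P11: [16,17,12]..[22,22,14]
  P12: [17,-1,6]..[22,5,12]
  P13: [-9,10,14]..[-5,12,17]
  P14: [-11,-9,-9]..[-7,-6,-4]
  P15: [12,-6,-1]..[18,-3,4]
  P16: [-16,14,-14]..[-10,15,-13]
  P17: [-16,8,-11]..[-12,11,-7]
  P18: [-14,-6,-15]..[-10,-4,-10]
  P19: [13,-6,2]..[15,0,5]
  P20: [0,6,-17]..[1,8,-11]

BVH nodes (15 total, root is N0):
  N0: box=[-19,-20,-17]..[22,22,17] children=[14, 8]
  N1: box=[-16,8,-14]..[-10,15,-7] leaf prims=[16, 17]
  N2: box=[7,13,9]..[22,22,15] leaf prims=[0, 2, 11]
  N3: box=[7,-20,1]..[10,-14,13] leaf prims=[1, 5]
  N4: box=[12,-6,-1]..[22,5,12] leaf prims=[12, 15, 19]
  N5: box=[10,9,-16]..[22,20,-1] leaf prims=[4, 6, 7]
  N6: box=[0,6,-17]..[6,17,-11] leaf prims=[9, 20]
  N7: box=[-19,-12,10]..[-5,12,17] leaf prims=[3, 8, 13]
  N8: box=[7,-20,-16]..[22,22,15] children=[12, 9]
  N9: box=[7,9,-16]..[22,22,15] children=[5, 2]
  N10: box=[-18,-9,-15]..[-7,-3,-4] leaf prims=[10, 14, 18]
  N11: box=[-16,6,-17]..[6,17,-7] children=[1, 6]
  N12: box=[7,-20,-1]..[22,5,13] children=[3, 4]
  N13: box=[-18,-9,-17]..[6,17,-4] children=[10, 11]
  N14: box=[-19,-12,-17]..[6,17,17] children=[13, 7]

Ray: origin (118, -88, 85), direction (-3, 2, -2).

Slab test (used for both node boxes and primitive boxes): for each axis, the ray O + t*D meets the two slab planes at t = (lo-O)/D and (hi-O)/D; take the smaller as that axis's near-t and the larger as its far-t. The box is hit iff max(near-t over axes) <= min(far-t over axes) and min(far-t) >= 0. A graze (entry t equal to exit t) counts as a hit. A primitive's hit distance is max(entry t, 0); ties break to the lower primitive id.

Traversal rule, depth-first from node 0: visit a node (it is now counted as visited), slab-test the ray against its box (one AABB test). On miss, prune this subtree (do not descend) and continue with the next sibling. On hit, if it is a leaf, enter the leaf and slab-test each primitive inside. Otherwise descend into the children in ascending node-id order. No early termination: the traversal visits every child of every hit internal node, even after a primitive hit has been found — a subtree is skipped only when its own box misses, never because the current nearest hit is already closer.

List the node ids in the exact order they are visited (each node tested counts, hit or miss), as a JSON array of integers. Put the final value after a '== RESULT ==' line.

Traverse from the root:
N0 x:[32,137/3] y:[34,55] z:[34,51] -> hit [34,137/3], descend [8, 14]
  N8 x:[32,37] y:[34,55] z:[35,101/2] -> hit [35,37], descend [9, 12]
    N9 x:[32,37] y:[97/2,55] z:[35,101/2] -> miss, prune
    N12 x:[32,37] y:[34,93/2] z:[36,43] -> hit [36,37], descend [3, 4]
      N3 x:[36,37] y:[34,37] z:[36,42] -> hit [36,37] leaf, test {P1(miss), P5@t=36}
      N4 x:[32,106/3] y:[41,93/2] z:[73/2,43] -> miss, prune
  N14 x:[112/3,137/3] y:[38,105/2] z:[34,51] -> hit [38,137/3], descend [7, 13]
    N7 x:[41,137/3] y:[38,50] z:[34,75/2] -> miss, prune
    N13 x:[112/3,136/3] y:[79/2,105/2] z:[89/2,51] -> hit [89/2,136/3], descend [10, 11]
      N10 x:[125/3,136/3] y:[79/2,85/2] z:[89/2,50] -> miss, prune
      N11 x:[112/3,134/3] y:[47,105/2] z:[46,51] -> miss, prune

Visited [0, 8, 9, 12, 3, 4, 14, 7, 13, 10, 11]. Tests: 11 box, 1 leaf. Nearest: P5.

== RESULT ==
[0, 8, 9, 12, 3, 4, 14, 7, 13, 10, 11]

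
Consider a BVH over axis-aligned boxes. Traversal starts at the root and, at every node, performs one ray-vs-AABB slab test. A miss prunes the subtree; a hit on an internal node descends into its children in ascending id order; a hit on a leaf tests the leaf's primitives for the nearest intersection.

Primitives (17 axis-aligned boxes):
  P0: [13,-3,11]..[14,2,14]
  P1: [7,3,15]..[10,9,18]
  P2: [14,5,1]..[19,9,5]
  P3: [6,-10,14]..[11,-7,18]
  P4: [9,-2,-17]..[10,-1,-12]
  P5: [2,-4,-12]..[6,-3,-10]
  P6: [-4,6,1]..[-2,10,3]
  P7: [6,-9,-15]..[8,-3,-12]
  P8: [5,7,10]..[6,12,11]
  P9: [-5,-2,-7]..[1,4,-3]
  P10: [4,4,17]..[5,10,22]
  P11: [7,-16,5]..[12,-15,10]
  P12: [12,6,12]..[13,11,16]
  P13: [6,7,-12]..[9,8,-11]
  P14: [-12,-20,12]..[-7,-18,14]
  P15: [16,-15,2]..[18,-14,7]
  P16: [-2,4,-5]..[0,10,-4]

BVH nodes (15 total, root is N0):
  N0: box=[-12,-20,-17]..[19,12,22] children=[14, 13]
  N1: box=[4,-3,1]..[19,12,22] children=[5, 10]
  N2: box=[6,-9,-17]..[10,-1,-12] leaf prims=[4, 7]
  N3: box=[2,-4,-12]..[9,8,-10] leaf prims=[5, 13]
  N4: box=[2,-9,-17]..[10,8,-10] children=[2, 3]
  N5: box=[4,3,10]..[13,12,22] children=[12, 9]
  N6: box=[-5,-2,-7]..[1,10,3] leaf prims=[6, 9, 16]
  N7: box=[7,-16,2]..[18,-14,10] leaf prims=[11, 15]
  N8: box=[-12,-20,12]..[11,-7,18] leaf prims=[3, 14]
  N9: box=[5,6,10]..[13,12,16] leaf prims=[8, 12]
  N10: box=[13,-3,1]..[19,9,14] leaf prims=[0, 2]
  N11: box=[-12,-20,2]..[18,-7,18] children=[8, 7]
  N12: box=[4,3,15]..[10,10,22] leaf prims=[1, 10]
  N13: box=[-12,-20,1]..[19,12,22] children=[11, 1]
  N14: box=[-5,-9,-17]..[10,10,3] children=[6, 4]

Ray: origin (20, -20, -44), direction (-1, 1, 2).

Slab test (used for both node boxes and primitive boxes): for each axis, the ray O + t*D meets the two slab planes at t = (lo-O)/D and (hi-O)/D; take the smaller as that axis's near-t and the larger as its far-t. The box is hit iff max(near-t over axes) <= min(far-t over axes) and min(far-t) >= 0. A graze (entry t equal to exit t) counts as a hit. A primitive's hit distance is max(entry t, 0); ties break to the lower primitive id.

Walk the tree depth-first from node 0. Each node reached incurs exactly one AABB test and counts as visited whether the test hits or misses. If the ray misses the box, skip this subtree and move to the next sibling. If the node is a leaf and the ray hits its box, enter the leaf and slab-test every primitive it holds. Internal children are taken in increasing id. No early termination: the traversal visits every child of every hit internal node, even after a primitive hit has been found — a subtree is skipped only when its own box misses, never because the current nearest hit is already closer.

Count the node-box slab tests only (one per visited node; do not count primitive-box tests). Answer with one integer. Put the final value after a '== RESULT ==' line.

Walk:
N0 x:[1,32] y:[0,32] z:[27/2,33] -> hit [27/2,32], descend [13, 14]
  N13 x:[1,32] y:[0,32] z:[45/2,33] -> hit [45/2,32], descend [1, 11]
    N1 x:[1,16] y:[17,32] z:[45/2,33] -> miss, prune
    N11 x:[2,32] y:[0,13] z:[23,31] -> miss, prune
  N14 x:[10,25] y:[11,30] z:[27/2,47/2] -> hit [27/2,47/2], descend [4, 6]
    N4 x:[10,18] y:[11,28] z:[27/2,17] -> hit [27/2,17], descend [2, 3]
      N2 x:[10,14] y:[11,19] z:[27/2,16] -> hit [27/2,14] leaf, test {P4(miss), P7(miss)}
      N3 x:[11,18] y:[16,28] z:[16,17] -> hit [16,17] leaf, test {P5@t=16, P13(miss)}
    N6 x:[19,25] y:[18,30] z:[37/2,47/2] -> hit [19,47/2] leaf, test {P6(miss), P9@t=19, P16(miss)}

order=[0, 13, 1, 11, 14, 4, 2, 3, 6]  |boxes|=9  |leaves|=3  hit=P5

== RESULT ==
9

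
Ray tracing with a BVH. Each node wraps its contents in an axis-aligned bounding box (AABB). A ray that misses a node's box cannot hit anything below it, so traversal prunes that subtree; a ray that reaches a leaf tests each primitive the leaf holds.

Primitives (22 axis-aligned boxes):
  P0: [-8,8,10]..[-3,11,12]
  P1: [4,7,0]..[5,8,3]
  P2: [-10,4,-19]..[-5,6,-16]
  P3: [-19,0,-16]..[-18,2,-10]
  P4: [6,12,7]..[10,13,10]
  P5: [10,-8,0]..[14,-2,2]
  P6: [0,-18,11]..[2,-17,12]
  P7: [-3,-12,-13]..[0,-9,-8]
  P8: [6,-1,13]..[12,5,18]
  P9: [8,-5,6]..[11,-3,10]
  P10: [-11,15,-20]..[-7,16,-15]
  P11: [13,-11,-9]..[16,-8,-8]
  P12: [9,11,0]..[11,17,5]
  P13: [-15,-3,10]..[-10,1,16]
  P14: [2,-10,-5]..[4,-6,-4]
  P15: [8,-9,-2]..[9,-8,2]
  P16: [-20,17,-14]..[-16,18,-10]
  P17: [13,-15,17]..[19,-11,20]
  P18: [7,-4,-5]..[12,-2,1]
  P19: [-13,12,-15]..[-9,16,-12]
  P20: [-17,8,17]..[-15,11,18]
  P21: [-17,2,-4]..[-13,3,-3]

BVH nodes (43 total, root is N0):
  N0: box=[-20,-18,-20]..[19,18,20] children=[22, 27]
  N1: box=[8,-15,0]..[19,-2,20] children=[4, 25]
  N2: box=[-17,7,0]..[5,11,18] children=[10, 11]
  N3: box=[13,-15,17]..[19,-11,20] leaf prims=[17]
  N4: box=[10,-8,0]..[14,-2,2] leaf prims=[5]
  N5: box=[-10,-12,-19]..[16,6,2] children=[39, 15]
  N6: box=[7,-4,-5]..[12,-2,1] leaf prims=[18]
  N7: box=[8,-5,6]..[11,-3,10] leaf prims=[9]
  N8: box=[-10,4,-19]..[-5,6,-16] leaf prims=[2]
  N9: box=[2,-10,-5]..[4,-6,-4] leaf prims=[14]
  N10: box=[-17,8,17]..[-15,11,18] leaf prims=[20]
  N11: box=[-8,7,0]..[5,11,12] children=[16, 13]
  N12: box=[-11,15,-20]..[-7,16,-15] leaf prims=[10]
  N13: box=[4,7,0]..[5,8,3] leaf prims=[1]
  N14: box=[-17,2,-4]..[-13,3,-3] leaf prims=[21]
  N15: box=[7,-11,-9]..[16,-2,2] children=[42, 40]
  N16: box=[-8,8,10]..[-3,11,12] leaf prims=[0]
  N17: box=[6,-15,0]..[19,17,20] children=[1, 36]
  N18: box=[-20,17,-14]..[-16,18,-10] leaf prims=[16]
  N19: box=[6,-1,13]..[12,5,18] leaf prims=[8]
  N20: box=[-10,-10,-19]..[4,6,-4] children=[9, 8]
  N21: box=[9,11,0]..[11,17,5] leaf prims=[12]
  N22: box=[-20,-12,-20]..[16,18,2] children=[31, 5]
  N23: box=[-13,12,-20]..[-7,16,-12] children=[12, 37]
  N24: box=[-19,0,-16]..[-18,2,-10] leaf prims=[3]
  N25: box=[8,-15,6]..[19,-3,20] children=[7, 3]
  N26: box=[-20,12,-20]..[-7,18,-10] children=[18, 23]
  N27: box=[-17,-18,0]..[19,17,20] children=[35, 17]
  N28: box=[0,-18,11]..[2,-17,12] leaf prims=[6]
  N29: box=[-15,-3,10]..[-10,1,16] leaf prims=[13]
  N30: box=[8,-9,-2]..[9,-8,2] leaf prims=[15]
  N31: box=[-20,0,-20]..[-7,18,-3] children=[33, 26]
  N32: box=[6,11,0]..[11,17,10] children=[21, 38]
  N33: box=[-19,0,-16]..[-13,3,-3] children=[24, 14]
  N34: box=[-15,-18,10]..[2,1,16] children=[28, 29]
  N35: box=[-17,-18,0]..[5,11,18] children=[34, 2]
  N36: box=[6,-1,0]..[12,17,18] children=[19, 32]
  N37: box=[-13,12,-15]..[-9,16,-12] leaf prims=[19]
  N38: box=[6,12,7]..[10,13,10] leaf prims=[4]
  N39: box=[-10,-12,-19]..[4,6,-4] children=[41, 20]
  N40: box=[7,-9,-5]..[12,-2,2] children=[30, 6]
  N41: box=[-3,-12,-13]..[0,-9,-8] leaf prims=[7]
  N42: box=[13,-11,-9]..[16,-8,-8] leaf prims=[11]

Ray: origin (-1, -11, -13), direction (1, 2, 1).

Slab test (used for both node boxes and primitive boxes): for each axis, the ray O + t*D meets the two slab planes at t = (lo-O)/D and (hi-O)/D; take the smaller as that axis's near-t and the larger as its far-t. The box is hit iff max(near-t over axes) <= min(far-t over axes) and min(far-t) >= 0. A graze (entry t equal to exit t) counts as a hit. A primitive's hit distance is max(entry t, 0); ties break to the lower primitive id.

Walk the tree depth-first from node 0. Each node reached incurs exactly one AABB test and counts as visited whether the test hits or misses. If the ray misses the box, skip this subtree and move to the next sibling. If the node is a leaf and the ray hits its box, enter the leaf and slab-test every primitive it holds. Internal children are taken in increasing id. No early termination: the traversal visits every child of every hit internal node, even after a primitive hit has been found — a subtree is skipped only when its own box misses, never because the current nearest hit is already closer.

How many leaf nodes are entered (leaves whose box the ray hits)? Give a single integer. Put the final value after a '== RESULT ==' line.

Walk:
N0 x:[-19,20] y:[-7/2,29/2] z:[-7,33] -> hit [-7/2,29/2], descend [22, 27]
  N22 x:[-19,17] y:[-1/2,29/2] z:[-7,15] -> hit [-1/2,29/2], descend [5, 31]
    N5 x:[-9,17] y:[-1/2,17/2] z:[-6,15] -> hit [-1/2,17/2], descend [15, 39]
      N15 x:[8,17] y:[0,9/2] z:[4,15] -> miss, prune
      N39 x:[-9,5] y:[-1/2,17/2] z:[-6,9] -> hit [-1/2,5], descend [20, 41]
        N20 x:[-9,5] y:[1/2,17/2] z:[-6,9] -> hit [1/2,5], descend [8, 9]
          N8 x:[-9,-4] y:[15/2,17/2] z:[-6,-3] -> miss, prune
          N9 x:[3,5] y:[1/2,5/2] z:[8,9] -> miss, prune
        N41 x:[-2,1] y:[-1/2,1] z:[0,5] -> hit [0,1] leaf, test {P7@t=0}
    N31 x:[-19,-6] y:[11/2,29/2] z:[-7,10] -> miss, prune
  N27 x:[-16,20] y:[-7/2,14] z:[13,33] -> hit [13,14], descend [17, 35]
    N17 x:[7,20] y:[-2,14] z:[13,33] -> hit [13,14], descend [1, 36]
      N1 x:[9,20] y:[-2,9/2] z:[13,33] -> miss, prune
      N36 x:[7,13] y:[5,14] z:[13,31] -> hit [13,13], descend [19, 32]
        N19 x:[7,13] y:[5,8] z:[26,31] -> miss, prune
        N32 x:[7,12] y:[11,14] z:[13,23] -> miss, prune
    N35 x:[-16,6] y:[-7/2,11] z:[13,31] -> miss, prune

order=[0, 22, 5, 15, 39, 20, 8, 9, 41, 31, 27, 17, 1, 36, 19, 32, 35]  |boxes|=17  |leaves|=1  hit=P7

== RESULT ==
1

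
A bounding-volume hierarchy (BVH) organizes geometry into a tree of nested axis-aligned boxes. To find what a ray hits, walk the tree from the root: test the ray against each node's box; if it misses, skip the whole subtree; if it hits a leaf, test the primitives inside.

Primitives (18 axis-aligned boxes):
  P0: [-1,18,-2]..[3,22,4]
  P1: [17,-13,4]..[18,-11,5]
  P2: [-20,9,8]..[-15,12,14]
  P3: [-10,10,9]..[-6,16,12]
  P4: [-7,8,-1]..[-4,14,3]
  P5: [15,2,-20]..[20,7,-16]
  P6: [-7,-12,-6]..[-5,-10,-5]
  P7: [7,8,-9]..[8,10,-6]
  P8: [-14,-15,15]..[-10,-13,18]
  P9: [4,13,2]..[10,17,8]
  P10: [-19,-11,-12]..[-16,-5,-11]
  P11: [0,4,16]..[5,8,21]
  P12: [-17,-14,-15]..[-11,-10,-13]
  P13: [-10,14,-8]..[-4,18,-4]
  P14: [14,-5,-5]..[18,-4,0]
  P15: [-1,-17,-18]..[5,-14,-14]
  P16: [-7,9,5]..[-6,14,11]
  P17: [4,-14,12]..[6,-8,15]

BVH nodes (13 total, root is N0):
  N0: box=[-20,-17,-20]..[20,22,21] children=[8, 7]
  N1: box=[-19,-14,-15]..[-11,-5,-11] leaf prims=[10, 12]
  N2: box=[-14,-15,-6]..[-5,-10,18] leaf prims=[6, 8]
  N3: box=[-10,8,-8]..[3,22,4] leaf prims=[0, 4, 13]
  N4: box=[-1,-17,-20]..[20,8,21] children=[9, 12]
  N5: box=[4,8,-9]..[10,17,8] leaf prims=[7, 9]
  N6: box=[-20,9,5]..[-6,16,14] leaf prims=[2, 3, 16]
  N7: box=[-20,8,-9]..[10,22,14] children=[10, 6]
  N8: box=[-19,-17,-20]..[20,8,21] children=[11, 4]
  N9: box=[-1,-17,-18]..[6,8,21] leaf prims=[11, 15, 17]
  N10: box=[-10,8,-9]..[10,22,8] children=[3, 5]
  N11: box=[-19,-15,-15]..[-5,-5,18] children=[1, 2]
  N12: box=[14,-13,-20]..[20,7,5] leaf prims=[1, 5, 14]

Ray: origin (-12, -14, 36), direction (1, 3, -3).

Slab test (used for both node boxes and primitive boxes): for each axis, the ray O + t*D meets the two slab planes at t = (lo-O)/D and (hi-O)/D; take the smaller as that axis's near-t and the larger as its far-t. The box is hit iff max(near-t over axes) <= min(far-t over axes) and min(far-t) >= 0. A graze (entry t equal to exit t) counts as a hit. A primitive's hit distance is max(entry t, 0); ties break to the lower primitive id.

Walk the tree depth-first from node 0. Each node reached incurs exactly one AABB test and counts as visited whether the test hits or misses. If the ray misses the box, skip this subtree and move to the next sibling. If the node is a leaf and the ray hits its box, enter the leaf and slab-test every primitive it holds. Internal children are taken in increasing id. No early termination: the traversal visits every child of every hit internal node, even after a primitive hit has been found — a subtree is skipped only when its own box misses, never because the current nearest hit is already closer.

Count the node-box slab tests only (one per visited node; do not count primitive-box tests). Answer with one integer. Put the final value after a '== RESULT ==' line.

Trace the traversal:
N0 x:[-8,32] y:[-1,12] z:[5,56/3] -> hit [5,12], descend [7, 8]
  N7 x:[-8,22] y:[22/3,12] z:[22/3,15] -> hit [22/3,12], descend [6, 10]
    N6 x:[-8,6] y:[23/3,10] z:[22/3,31/3] -> miss, prune
    N10 x:[2,22] y:[22/3,12] z:[28/3,15] -> hit [28/3,12], descend [3, 5]
      N3 x:[2,15] y:[22/3,12] z:[32/3,44/3] -> hit [32/3,12] leaf, test {P0@t=11, P4(miss), P13(miss)}
      N5 x:[16,22] y:[22/3,31/3] z:[28/3,15] -> miss, prune
  N8 x:[-7,32] y:[-1,22/3] z:[5,56/3] -> hit [5,22/3], descend [4, 11]
    N4 x:[11,32] y:[-1,22/3] z:[5,56/3] -> miss, prune
    N11 x:[-7,7] y:[-1/3,3] z:[6,17] -> miss, prune

9 AABB tests over nodes [0, 7, 6, 10, 3, 5, 8, 4, 11]; 1 leaf entered; closest P0.

== RESULT ==
9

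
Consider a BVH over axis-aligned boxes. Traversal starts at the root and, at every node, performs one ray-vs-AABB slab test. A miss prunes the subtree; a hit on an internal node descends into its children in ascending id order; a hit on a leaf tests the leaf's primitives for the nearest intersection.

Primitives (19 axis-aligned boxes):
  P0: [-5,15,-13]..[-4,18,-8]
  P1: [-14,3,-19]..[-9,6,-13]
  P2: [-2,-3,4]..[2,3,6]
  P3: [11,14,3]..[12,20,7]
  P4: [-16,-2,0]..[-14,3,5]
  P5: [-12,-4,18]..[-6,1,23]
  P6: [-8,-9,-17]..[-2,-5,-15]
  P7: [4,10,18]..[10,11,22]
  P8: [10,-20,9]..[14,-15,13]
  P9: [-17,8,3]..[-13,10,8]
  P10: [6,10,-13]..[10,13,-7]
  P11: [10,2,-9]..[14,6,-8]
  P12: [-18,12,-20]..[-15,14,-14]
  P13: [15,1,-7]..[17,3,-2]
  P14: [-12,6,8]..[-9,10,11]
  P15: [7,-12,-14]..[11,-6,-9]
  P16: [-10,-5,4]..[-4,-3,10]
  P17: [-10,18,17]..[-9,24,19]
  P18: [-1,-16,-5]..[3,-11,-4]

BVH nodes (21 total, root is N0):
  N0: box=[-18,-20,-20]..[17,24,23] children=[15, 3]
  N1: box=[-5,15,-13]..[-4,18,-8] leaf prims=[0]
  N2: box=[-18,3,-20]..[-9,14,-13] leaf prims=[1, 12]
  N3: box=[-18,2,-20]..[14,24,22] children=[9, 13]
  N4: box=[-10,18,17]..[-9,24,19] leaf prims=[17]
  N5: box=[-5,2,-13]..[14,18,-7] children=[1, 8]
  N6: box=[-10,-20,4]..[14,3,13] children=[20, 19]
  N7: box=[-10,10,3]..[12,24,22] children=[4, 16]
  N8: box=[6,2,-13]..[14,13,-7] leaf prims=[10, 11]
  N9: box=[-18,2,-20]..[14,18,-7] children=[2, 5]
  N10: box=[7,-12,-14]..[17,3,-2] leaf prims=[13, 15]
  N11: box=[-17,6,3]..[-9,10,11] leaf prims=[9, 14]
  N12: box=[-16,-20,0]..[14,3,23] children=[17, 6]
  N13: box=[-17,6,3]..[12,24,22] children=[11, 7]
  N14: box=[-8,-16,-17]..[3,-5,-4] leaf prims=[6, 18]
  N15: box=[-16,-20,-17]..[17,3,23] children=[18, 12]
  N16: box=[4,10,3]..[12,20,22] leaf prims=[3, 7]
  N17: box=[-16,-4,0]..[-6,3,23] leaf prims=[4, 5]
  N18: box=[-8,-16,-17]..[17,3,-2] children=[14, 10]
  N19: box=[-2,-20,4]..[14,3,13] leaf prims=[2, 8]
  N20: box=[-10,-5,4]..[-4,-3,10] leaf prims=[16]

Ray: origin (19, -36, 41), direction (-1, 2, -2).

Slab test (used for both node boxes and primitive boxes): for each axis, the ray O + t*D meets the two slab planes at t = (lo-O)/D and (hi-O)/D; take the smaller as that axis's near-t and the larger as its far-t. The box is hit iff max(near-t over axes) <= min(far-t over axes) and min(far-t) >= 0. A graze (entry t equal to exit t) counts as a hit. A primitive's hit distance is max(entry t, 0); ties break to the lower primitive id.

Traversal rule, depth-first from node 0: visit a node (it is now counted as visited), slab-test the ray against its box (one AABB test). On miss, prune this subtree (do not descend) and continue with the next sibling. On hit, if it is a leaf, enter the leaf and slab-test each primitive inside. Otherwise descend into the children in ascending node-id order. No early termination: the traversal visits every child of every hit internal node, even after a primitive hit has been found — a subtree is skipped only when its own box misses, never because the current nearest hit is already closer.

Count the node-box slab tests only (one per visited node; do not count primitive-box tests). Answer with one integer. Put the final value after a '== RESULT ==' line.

Walk:
N0 x:[2,37] y:[8,30] z:[9,61/2] -> hit [9,30], descend [3, 15]
  N3 x:[5,37] y:[19,30] z:[19/2,61/2] -> hit [19,30], descend [9, 13]
    N9 x:[5,37] y:[19,27] z:[24,61/2] -> hit [24,27], descend [2, 5]
      N2 x:[28,37] y:[39/2,25] z:[27,61/2] -> miss, prune
      N5 x:[5,24] y:[19,27] z:[24,27] -> hit [24,24], descend [1, 8]
        N1 x:[23,24] y:[51/2,27] z:[49/2,27] -> miss, prune
        N8 x:[5,13] y:[19,49/2] z:[24,27] -> miss, prune
    N13 x:[7,36] y:[21,30] z:[19/2,19] -> miss, prune
  N15 x:[2,35] y:[8,39/2] z:[9,29] -> hit [9,39/2], descend [12, 18]
    N12 x:[5,35] y:[8,39/2] z:[9,41/2] -> hit [9,39/2], descend [6, 17]
      N6 x:[5,29] y:[8,39/2] z:[14,37/2] -> hit [14,37/2], descend [19, 20]
        N19 x:[5,21] y:[8,39/2] z:[14,37/2] -> hit [14,37/2] leaf, test {P2@t=35/2, P8(miss)}
        N20 x:[23,29] y:[31/2,33/2] z:[31/2,37/2] -> miss, prune
      N17 x:[25,35] y:[16,39/2] z:[9,41/2] -> miss, prune
    N18 x:[2,27] y:[10,39/2] z:[43/2,29] -> miss, prune

Summary -> nodes [0, 3, 9, 2, 5, 1, 8, 13, 15, 12, 6, 19, 20, 17, 18]; box-tests=15; leaf-entries=1; first=P2

== RESULT ==
15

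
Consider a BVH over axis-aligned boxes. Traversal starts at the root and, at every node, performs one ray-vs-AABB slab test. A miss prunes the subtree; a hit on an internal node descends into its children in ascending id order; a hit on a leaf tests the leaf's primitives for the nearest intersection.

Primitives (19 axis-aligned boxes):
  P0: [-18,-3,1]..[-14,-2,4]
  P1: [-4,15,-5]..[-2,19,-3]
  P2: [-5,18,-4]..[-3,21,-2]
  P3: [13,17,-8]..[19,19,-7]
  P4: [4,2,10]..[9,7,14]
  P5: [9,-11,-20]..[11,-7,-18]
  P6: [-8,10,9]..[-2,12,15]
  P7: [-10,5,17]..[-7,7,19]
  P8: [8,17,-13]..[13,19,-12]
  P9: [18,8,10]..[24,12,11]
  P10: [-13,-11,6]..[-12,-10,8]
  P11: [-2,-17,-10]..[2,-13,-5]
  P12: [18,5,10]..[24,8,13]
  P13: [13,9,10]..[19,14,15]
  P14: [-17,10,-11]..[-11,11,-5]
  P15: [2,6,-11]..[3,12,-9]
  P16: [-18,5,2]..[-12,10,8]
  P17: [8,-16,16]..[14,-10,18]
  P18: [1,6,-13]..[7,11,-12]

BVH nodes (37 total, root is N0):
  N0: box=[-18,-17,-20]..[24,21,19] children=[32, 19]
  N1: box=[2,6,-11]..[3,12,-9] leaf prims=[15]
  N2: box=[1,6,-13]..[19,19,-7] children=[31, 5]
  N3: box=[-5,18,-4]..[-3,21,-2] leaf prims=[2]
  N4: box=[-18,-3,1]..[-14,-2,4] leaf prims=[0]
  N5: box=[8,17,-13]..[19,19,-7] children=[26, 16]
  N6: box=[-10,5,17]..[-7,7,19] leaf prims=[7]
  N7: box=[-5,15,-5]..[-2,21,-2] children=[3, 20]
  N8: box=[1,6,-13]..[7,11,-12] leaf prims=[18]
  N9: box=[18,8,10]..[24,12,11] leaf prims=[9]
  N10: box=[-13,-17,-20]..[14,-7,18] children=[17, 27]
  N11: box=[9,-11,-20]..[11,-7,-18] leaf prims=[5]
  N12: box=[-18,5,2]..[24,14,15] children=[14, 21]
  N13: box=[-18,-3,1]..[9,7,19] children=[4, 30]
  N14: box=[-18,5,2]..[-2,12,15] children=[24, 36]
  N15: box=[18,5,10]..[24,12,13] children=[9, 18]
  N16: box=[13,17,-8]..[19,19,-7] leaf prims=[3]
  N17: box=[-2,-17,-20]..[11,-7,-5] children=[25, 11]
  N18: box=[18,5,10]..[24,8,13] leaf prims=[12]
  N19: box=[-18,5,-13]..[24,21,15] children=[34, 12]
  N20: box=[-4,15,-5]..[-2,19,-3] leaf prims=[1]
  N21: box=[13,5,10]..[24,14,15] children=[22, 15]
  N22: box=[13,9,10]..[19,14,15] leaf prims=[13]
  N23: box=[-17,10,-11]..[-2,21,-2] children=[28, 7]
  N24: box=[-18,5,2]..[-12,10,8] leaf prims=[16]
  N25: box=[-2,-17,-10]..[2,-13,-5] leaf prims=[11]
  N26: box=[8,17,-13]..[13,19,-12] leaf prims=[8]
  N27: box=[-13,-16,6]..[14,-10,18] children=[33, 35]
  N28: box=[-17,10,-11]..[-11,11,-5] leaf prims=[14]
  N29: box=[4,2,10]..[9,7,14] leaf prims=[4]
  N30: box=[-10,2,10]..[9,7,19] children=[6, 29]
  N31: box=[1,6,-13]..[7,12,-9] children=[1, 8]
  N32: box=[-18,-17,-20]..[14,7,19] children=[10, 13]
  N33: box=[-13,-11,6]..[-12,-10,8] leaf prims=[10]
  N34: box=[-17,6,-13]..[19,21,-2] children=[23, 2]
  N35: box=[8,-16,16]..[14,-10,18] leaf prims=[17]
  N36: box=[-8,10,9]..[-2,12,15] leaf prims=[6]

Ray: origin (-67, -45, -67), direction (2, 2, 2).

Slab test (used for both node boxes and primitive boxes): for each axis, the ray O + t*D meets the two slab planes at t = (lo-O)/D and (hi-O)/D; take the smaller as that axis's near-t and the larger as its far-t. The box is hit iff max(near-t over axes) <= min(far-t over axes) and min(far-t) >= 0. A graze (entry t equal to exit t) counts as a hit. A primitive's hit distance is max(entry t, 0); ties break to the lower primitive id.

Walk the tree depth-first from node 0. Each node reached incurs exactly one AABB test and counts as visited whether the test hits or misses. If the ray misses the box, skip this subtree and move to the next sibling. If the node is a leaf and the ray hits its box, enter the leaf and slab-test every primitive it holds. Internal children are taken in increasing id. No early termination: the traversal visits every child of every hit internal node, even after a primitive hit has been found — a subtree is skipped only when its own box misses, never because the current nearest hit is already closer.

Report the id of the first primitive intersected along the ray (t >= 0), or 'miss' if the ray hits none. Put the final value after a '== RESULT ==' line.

Trace the traversal:
N0 x:[49/2,91/2] y:[14,33] z:[47/2,43] -> hit [49/2,33], descend [19, 32]
  N19 x:[49/2,91/2] y:[25,33] z:[27,41] -> hit [27,33], descend [12, 34]
    N12 x:[49/2,91/2] y:[25,59/2] z:[69/2,41] -> miss, prune
    N34 x:[25,43] y:[51/2,33] z:[27,65/2] -> hit [27,65/2], descend [2, 23]
      N2 x:[34,43] y:[51/2,32] z:[27,30] -> miss, prune
      N23 x:[25,65/2] y:[55/2,33] z:[28,65/2] -> hit [28,65/2], descend [7, 28]
        N7 x:[31,65/2] y:[30,33] z:[31,65/2] -> hit [31,65/2], descend [3, 20]
          N3 x:[31,32] y:[63/2,33] z:[63/2,65/2] -> hit [63/2,32] leaf, test {P2@t=63/2}
          N20 x:[63/2,65/2] y:[30,32] z:[31,32] -> hit [63/2,32] leaf, test {P1@t=63/2}
        N28 x:[25,28] y:[55/2,28] z:[28,31] -> hit [28,28] leaf, test {P14@t=28}
  N32 x:[49/2,81/2] y:[14,26] z:[47/2,43] -> hit [49/2,26], descend [10, 13]
    N10 x:[27,81/2] y:[14,19] z:[47/2,85/2] -> miss, prune
    N13 x:[49/2,38] y:[21,26] z:[34,43] -> miss, prune

Summary -> nodes [0, 19, 12, 34, 2, 23, 7, 3, 20, 28, 32, 10, 13]; box-tests=13; leaf-entries=3; first=P14

== RESULT ==
14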